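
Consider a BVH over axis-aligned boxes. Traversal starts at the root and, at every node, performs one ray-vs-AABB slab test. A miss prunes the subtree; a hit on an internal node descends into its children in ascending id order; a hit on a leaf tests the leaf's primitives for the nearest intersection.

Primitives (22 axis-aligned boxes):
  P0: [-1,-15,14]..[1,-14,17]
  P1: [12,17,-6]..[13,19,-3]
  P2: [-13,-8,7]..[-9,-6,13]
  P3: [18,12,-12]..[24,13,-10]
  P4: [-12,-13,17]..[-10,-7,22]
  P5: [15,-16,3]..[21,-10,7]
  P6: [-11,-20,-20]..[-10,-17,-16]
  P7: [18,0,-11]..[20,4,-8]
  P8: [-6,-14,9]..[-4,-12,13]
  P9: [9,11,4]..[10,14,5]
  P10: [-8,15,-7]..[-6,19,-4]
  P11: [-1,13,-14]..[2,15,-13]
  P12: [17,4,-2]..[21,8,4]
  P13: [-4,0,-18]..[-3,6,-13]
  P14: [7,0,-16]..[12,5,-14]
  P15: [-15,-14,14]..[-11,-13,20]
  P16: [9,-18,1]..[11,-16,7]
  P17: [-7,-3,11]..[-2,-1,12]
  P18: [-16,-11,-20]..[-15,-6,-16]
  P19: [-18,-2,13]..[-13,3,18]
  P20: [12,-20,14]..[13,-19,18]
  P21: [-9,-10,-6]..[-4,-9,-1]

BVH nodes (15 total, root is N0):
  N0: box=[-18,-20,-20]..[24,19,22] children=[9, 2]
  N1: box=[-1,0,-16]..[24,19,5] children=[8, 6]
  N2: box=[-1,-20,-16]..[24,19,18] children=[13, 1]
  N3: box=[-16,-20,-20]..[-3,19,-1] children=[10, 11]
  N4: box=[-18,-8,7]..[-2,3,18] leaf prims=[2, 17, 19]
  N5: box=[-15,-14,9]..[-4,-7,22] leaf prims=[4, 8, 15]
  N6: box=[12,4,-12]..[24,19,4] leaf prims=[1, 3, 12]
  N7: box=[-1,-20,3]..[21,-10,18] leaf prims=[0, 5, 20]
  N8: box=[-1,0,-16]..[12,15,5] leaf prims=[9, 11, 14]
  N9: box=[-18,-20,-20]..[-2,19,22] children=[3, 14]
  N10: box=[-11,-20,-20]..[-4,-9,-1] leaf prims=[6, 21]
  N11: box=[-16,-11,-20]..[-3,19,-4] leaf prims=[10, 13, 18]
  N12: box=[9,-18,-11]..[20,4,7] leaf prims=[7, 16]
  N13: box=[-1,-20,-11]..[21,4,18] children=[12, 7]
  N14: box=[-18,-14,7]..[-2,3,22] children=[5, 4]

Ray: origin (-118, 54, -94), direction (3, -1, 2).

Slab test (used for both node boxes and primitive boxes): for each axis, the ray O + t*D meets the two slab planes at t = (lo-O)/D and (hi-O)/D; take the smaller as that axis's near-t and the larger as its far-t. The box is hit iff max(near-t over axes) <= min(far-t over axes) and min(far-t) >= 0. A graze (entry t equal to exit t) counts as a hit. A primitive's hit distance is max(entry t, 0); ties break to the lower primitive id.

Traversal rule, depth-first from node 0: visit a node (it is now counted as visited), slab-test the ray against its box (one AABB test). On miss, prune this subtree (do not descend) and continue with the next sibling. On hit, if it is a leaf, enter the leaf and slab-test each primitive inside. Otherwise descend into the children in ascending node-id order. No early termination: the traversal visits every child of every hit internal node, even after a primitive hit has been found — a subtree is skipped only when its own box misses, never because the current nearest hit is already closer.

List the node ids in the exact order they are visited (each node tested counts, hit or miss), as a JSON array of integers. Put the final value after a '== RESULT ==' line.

Traverse from the root:
N0 x:[100/3,142/3] y:[35,74] z:[37,58] -> hit [37,142/3], descend [2, 9]
  N2 x:[39,142/3] y:[35,74] z:[39,56] -> hit [39,142/3], descend [1, 13]
    N1 x:[39,142/3] y:[35,54] z:[39,99/2] -> hit [39,142/3], descend [6, 8]
      N6 x:[130/3,142/3] y:[35,50] z:[41,49] -> hit [130/3,142/3] leaf, test {P1(miss), P3(miss), P12@t=46}
      N8 x:[39,130/3] y:[39,54] z:[39,99/2] -> hit [39,130/3] leaf, test {P9(miss), P11@t=40, P14(miss)}
    N13 x:[39,139/3] y:[50,74] z:[83/2,56] -> miss, prune
  N9 x:[100/3,116/3] y:[35,74] z:[37,58] -> hit [37,116/3], descend [3, 14]
    N3 x:[34,115/3] y:[35,74] z:[37,93/2] -> hit [37,115/3], descend [10, 11]
      N10 x:[107/3,38] y:[63,74] z:[37,93/2] -> miss, prune
      N11 x:[34,115/3] y:[35,65] z:[37,45] -> hit [37,115/3] leaf, test {P10(miss), P13(miss), P18(miss)}
    N14 x:[100/3,116/3] y:[51,68] z:[101/2,58] -> miss, prune

order=[0, 2, 1, 6, 8, 13, 9, 3, 10, 11, 14]  |boxes|=11  |leaves|=3  hit=P11

== RESULT ==
[0, 2, 1, 6, 8, 13, 9, 3, 10, 11, 14]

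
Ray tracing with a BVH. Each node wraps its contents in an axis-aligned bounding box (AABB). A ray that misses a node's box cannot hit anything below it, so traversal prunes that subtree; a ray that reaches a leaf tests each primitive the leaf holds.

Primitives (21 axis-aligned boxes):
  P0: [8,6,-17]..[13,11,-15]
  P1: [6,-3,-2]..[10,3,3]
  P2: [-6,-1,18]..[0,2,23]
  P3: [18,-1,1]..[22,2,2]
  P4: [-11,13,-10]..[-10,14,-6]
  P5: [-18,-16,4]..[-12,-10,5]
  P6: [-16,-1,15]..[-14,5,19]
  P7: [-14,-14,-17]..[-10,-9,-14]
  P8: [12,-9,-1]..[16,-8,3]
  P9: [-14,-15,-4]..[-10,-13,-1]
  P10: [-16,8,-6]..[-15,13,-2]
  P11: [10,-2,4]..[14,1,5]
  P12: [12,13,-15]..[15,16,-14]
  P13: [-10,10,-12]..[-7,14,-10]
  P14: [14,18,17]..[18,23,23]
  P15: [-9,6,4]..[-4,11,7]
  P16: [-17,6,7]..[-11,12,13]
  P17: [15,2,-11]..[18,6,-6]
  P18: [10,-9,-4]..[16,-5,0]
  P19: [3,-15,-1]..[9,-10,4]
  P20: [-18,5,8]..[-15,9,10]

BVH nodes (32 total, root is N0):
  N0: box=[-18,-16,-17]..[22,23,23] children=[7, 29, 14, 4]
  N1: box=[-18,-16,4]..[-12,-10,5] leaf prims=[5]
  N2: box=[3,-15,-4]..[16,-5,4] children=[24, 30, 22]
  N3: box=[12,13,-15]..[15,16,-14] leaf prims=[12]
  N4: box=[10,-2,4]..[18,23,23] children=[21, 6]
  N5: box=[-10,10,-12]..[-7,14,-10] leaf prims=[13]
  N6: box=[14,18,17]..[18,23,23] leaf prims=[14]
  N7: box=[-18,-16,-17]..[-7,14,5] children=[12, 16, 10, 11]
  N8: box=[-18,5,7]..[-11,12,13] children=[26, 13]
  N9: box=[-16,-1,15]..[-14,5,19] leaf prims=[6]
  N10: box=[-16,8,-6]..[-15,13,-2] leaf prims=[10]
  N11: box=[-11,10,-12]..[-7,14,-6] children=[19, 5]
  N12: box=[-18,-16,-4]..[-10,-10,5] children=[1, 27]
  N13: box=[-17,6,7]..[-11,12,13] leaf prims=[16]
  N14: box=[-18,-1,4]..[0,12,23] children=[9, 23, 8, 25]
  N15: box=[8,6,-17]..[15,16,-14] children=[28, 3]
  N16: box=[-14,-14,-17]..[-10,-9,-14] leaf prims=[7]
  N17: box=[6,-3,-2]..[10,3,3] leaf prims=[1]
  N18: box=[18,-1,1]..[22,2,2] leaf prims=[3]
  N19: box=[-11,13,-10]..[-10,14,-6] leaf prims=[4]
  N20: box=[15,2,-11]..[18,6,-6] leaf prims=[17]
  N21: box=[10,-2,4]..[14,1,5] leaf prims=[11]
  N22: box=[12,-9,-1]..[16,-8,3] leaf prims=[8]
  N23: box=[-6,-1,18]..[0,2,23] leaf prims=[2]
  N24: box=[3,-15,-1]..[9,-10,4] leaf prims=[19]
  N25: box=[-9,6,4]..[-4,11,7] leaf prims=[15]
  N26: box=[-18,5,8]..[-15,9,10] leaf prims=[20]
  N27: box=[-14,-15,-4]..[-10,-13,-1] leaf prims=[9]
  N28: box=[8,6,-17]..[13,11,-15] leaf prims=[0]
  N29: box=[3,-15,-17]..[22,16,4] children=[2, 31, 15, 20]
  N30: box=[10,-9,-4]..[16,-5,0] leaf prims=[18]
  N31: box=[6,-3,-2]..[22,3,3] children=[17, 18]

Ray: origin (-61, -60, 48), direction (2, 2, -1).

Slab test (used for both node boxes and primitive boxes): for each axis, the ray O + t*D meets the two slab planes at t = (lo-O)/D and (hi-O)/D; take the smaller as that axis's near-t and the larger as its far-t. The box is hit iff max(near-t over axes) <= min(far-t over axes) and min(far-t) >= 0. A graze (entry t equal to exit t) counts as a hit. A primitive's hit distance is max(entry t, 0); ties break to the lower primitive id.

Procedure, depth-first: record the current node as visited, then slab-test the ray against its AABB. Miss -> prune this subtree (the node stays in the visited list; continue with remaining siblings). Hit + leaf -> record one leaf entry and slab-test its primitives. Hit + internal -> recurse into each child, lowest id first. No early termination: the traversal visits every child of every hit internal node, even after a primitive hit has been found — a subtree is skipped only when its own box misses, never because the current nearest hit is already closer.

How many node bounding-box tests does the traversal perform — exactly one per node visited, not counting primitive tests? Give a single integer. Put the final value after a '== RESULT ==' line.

Traverse from the root:
N0 x:[43/2,83/2] y:[22,83/2] z:[25,65] -> hit [25,83/2], descend [4, 7, 14, 29]
  N4 x:[71/2,79/2] y:[29,83/2] z:[25,44] -> hit [71/2,79/2], descend [6, 21]
    N6 x:[75/2,79/2] y:[39,83/2] z:[25,31] -> miss, prune
    N21 x:[71/2,75/2] y:[29,61/2] z:[43,44] -> miss, prune
  N7 x:[43/2,27] y:[22,37] z:[43,65] -> miss, prune
  N14 x:[43/2,61/2] y:[59/2,36] z:[25,44] -> hit [59/2,61/2], descend [8, 9, 23, 25]
    N8 x:[43/2,25] y:[65/2,36] z:[35,41] -> miss, prune
    N9 x:[45/2,47/2] y:[59/2,65/2] z:[29,33] -> miss, prune
    N23 x:[55/2,61/2] y:[59/2,31] z:[25,30] -> hit [59/2,30] leaf, test {P2@t=59/2}
    N25 x:[26,57/2] y:[33,71/2] z:[41,44] -> miss, prune
  N29 x:[32,83/2] y:[45/2,38] z:[44,65] -> miss, prune

11 AABB tests over nodes [0, 4, 6, 21, 7, 14, 8, 9, 23, 25, 29]; 1 leaf entered; closest P2.

== RESULT ==
11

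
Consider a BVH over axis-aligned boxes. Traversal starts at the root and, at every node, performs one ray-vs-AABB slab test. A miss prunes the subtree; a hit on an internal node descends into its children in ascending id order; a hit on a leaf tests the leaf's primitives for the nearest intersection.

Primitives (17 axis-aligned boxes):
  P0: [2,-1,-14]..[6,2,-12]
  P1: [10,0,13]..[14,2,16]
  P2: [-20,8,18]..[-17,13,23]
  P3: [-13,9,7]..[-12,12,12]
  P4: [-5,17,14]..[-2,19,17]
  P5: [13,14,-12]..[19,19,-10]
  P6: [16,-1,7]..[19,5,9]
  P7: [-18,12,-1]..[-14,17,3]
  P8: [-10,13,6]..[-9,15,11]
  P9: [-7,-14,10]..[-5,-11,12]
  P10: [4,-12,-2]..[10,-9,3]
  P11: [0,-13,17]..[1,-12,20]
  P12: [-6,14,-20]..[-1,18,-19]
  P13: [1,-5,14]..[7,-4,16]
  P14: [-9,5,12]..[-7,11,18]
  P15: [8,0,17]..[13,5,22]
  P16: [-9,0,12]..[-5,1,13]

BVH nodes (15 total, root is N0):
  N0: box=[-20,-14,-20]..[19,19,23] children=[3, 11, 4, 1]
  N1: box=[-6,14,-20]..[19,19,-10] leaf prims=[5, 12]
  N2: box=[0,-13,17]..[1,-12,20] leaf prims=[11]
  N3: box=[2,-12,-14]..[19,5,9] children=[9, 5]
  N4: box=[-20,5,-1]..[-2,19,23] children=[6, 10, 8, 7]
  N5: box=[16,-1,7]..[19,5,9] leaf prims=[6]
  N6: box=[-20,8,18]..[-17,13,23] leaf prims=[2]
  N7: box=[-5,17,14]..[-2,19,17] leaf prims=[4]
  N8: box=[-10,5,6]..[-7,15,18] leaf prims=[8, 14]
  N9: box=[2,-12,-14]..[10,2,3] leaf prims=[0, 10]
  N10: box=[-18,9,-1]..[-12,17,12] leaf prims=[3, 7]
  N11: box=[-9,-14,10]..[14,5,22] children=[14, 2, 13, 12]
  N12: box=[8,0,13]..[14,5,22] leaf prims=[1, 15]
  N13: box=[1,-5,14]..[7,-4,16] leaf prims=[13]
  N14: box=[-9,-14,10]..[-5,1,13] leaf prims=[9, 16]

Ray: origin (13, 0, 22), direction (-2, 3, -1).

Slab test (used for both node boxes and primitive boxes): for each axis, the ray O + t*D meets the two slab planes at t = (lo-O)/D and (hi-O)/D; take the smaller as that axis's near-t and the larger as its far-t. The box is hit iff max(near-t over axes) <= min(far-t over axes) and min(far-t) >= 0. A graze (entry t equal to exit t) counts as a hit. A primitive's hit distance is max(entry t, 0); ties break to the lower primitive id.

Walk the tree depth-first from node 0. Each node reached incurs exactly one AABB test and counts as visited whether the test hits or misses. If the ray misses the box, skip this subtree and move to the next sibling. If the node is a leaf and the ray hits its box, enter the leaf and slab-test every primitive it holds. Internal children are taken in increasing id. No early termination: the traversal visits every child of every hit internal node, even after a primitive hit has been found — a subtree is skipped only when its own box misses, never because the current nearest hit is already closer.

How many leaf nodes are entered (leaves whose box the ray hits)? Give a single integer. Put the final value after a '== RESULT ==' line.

Traverse from the root:
N0 x:[-3,33/2] y:[-14/3,19/3] z:[-1,42] -> hit [-1,19/3], descend [1, 3, 4, 11]
  N1 x:[-3,19/2] y:[14/3,19/3] z:[32,42] -> miss, prune
  N3 x:[-3,11/2] y:[-4,5/3] z:[13,36] -> miss, prune
  N4 x:[15/2,33/2] y:[5/3,19/3] z:[-1,23] -> miss, prune
  N11 x:[-1/2,11] y:[-14/3,5/3] z:[0,12] -> hit [0,5/3], descend [2, 12, 13, 14]
    N2 x:[6,13/2] y:[-13/3,-4] z:[2,5] -> miss, prune
    N12 x:[-1/2,5/2] y:[0,5/3] z:[0,9] -> hit [0,5/3] leaf, test {P1(miss), P15@t=0}
    N13 x:[3,6] y:[-5/3,-4/3] z:[6,8] -> miss, prune
    N14 x:[9,11] y:[-14/3,1/3] z:[9,12] -> miss, prune

Summary -> nodes [0, 1, 3, 4, 11, 2, 12, 13, 14]; box-tests=9; leaf-entries=1; first=P15

== RESULT ==
1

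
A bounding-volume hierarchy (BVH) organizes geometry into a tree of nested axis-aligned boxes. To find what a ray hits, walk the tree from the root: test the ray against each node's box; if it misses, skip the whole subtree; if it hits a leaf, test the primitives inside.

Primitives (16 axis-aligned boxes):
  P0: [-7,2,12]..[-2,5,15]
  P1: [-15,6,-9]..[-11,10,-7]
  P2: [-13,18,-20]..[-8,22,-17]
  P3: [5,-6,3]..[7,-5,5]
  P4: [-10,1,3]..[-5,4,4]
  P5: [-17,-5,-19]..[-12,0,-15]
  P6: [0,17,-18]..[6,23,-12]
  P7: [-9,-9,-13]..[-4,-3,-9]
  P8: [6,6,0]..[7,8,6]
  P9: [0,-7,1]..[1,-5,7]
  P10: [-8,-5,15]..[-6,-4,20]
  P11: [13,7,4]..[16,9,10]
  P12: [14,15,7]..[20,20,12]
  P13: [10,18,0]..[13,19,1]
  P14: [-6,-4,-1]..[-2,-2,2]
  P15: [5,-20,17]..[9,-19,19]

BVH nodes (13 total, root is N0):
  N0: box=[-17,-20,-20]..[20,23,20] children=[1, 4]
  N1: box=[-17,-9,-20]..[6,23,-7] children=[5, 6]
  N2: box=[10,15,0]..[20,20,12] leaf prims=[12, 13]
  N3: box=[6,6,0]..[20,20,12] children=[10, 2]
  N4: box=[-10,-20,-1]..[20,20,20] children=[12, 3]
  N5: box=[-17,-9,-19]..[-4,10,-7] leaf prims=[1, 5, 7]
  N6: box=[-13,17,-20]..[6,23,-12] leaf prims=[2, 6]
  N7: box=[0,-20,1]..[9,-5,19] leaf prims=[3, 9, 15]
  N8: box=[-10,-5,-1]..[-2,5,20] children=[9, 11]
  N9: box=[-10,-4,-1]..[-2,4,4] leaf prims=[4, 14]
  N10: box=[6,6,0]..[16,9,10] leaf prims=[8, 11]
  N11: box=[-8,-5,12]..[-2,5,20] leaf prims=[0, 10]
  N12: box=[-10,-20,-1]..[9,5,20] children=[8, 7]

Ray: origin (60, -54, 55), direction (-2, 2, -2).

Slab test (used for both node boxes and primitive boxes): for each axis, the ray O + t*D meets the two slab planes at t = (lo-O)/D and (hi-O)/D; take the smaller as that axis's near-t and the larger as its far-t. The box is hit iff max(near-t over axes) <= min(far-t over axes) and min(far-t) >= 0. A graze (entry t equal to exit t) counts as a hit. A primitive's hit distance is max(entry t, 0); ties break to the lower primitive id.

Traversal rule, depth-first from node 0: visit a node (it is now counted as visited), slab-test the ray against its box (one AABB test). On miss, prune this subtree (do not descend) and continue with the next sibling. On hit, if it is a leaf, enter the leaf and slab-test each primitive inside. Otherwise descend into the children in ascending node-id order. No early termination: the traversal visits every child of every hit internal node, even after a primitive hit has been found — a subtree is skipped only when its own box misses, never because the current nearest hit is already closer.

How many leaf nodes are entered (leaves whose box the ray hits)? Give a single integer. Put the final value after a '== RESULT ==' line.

Walk:
N0 x:[20,77/2] y:[17,77/2] z:[35/2,75/2] -> hit [20,75/2], descend [1, 4]
  N1 x:[27,77/2] y:[45/2,77/2] z:[31,75/2] -> hit [31,75/2], descend [5, 6]
    N5 x:[32,77/2] y:[45/2,32] z:[31,37] -> hit [32,32] leaf, test {P1(miss), P5(miss), P7(miss)}
    N6 x:[27,73/2] y:[71/2,77/2] z:[67/2,75/2] -> hit [71/2,73/2] leaf, test {P2@t=36, P6(miss)}
  N4 x:[20,35] y:[17,37] z:[35/2,28] -> hit [20,28], descend [3, 12]
    N3 x:[20,27] y:[30,37] z:[43/2,55/2] -> miss, prune
    N12 x:[51/2,35] y:[17,59/2] z:[35/2,28] -> hit [51/2,28], descend [7, 8]
      N7 x:[51/2,30] y:[17,49/2] z:[18,27] -> miss, prune
      N8 x:[31,35] y:[49/2,59/2] z:[35/2,28] -> miss, prune

order=[0, 1, 5, 6, 4, 3, 12, 7, 8]  |boxes|=9  |leaves|=2  hit=P2

== RESULT ==
2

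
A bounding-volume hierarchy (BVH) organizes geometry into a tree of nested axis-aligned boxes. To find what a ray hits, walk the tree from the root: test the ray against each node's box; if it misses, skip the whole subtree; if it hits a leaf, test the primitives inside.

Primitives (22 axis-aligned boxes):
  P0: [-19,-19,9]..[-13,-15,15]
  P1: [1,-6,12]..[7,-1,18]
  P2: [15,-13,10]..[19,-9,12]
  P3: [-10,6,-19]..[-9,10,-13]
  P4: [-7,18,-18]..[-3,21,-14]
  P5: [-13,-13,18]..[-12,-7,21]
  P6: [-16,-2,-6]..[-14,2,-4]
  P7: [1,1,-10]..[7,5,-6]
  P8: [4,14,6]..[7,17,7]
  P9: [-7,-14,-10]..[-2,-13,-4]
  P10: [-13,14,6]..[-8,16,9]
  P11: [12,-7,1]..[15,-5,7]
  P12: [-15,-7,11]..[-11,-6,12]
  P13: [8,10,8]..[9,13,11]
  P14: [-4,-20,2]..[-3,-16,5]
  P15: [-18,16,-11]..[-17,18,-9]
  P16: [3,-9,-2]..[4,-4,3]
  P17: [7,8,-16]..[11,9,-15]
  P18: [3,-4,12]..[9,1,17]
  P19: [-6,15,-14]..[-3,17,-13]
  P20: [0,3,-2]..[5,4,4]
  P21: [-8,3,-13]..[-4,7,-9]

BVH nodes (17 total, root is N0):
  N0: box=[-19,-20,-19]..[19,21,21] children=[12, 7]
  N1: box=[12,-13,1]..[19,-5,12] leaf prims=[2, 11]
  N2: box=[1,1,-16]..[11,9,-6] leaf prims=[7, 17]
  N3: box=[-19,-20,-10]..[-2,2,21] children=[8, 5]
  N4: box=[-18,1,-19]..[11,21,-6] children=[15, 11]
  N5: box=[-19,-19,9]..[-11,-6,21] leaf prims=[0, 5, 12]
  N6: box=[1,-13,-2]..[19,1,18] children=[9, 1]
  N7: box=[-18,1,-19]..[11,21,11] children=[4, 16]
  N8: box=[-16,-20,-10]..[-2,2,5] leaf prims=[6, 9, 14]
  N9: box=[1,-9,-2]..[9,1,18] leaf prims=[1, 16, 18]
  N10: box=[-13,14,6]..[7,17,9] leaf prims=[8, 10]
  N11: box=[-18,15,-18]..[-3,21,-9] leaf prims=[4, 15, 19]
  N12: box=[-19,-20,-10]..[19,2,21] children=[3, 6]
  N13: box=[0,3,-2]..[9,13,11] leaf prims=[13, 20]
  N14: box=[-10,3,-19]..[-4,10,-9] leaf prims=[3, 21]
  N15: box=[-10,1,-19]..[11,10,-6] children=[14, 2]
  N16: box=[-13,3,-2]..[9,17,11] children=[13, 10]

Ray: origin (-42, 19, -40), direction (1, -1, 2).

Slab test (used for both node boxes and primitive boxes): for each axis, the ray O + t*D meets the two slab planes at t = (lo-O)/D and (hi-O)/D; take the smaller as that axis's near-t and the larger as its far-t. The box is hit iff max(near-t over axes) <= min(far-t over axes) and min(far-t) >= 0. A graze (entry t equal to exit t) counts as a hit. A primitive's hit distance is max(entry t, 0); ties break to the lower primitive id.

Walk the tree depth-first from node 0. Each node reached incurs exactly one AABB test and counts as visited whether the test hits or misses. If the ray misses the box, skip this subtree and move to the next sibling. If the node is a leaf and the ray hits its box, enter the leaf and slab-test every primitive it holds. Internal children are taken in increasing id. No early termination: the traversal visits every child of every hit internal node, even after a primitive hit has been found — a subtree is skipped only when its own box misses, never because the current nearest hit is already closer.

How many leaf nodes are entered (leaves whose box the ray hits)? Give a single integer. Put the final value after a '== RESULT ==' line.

Trace the traversal:
N0 x:[23,61] y:[-2,39] z:[21/2,61/2] -> hit [23,61/2], descend [7, 12]
  N7 x:[24,53] y:[-2,18] z:[21/2,51/2] -> miss, prune
  N12 x:[23,61] y:[17,39] z:[15,61/2] -> hit [23,61/2], descend [3, 6]
    N3 x:[23,40] y:[17,39] z:[15,61/2] -> hit [23,61/2], descend [5, 8]
      N5 x:[23,31] y:[25,38] z:[49/2,61/2] -> hit [25,61/2] leaf, test {P0(miss), P5@t=29, P12(miss)}
      N8 x:[26,40] y:[17,39] z:[15,45/2] -> miss, prune
    N6 x:[43,61] y:[18,32] z:[19,29] -> miss, prune

order=[0, 7, 12, 3, 5, 8, 6]  |boxes|=7  |leaves|=1  hit=P5

== RESULT ==
1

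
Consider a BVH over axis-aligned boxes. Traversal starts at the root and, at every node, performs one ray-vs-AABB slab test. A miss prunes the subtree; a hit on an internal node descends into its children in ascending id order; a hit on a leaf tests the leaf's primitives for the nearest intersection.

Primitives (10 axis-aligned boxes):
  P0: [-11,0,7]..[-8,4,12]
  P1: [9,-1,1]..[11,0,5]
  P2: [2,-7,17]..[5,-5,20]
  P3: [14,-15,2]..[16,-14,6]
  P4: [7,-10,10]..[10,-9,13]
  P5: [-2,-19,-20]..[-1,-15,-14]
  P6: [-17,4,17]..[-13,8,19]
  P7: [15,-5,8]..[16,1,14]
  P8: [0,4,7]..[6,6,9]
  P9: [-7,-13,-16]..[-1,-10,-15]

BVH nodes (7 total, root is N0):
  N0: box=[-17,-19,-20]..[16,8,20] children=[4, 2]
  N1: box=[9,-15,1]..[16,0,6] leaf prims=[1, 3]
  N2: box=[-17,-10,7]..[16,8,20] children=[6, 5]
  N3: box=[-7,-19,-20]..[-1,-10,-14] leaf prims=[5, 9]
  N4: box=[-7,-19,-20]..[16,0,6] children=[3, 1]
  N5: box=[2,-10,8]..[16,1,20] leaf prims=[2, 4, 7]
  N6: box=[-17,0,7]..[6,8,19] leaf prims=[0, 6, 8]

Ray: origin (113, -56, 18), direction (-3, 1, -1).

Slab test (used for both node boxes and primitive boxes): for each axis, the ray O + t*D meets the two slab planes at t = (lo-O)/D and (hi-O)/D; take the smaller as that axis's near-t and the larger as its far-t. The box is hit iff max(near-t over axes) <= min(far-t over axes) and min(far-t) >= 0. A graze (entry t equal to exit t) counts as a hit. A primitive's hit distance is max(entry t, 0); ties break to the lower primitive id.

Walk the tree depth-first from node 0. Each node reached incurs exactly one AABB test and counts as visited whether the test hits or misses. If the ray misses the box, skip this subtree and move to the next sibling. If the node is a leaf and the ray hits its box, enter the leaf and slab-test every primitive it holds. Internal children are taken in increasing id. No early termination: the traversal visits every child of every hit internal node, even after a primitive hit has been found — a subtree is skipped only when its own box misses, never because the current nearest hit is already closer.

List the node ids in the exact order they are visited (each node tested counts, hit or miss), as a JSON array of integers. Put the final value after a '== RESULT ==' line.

Trace the traversal:
N0 x:[97/3,130/3] y:[37,64] z:[-2,38] -> hit [37,38], descend [2, 4]
  N2 x:[97/3,130/3] y:[46,64] z:[-2,11] -> miss, prune
  N4 x:[97/3,40] y:[37,56] z:[12,38] -> hit [37,38], descend [1, 3]
    N1 x:[97/3,104/3] y:[41,56] z:[12,17] -> miss, prune
    N3 x:[38,40] y:[37,46] z:[32,38] -> hit [38,38] leaf, test {P5@t=38, P9(miss)}

5 AABB tests over nodes [0, 2, 4, 1, 3]; 1 leaf entered; closest P5.

== RESULT ==
[0, 2, 4, 1, 3]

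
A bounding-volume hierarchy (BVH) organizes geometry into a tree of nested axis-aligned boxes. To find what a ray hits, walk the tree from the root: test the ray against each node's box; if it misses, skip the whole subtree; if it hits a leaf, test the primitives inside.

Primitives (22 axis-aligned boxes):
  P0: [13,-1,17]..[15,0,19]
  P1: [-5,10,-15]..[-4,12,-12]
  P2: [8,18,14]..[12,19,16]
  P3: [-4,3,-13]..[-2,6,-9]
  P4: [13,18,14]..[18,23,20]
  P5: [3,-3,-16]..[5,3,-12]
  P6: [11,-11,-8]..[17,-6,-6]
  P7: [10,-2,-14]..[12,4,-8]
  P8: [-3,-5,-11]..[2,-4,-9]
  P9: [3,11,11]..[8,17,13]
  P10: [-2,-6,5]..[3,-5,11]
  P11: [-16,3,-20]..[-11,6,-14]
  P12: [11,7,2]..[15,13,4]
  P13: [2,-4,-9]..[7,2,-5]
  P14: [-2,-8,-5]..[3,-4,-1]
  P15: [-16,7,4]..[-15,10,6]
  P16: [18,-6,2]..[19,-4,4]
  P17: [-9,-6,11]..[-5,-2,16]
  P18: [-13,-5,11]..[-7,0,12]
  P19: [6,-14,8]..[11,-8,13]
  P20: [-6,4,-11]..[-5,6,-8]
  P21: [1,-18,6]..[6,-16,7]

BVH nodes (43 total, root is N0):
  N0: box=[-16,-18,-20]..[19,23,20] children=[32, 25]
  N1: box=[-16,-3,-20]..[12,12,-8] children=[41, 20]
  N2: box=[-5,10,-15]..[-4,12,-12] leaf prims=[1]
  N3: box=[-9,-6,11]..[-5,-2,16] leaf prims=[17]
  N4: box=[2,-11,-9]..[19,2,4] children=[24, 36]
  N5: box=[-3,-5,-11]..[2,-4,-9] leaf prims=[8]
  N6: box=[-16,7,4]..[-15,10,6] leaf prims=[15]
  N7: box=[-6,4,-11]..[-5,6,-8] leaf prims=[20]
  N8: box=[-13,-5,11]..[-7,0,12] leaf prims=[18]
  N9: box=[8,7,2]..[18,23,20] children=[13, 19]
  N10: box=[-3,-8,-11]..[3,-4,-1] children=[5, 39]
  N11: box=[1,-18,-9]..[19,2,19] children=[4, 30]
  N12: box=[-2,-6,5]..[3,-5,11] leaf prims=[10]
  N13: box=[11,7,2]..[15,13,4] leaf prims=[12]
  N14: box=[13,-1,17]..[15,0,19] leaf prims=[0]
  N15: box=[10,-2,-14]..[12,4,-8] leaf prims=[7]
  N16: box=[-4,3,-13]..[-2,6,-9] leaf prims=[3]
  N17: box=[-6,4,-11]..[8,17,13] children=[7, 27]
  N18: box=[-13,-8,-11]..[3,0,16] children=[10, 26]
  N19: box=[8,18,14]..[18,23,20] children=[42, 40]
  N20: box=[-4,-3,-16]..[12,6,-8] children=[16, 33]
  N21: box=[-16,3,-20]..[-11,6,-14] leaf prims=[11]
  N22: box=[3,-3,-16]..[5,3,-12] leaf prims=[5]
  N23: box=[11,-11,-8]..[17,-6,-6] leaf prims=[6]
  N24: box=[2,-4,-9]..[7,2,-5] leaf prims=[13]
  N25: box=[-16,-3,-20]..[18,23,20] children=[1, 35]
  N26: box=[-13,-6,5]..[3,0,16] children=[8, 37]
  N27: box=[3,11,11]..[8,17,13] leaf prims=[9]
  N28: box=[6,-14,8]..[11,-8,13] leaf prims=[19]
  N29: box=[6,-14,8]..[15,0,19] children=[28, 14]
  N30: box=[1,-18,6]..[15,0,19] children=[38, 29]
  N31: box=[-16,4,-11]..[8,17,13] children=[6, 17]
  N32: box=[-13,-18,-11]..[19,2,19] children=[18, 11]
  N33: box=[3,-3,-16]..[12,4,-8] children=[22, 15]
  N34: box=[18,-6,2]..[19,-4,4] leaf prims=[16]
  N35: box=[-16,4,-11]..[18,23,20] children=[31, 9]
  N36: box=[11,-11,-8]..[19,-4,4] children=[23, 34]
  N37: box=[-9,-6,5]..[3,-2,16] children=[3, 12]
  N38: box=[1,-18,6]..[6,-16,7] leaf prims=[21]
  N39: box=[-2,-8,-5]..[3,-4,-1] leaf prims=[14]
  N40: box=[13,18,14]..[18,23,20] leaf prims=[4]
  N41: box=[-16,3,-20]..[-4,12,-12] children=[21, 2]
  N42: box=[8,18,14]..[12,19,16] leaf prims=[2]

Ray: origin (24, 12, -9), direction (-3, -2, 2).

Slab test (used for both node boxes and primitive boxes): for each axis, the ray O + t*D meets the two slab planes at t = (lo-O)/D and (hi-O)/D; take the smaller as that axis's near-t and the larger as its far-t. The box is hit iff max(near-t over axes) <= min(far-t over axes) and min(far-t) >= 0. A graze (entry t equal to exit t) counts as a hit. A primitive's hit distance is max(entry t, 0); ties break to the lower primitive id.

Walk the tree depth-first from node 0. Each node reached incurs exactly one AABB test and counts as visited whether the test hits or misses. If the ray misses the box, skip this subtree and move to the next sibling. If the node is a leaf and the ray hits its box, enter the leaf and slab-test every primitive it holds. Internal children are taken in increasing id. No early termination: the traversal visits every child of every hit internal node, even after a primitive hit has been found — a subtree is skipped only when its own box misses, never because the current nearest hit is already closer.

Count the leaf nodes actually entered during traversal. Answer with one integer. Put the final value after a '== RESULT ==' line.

Walk:
N0 x:[5/3,40/3] y:[-11/2,15] z:[-11/2,29/2] -> hit [5/3,40/3], descend [25, 32]
  N25 x:[2,40/3] y:[-11/2,15/2] z:[-11/2,29/2] -> hit [2,15/2], descend [1, 35]
    N1 x:[4,40/3] y:[0,15/2] z:[-11/2,1/2] -> miss, prune
    N35 x:[2,40/3] y:[-11/2,4] z:[-1,29/2] -> hit [2,4], descend [9, 31]
      N9 x:[2,16/3] y:[-11/2,5/2] z:[11/2,29/2] -> miss, prune
      N31 x:[16/3,40/3] y:[-5/2,4] z:[-1,11] -> miss, prune
  N32 x:[5/3,37/3] y:[5,15] z:[-1,14] -> hit [5,37/3], descend [11, 18]
    N11 x:[5/3,23/3] y:[5,15] z:[0,14] -> hit [5,23/3], descend [4, 30]
      N4 x:[5/3,22/3] y:[5,23/2] z:[0,13/2] -> hit [5,13/2], descend [24, 36]
        N24 x:[17/3,22/3] y:[5,8] z:[0,2] -> miss, prune
        N36 x:[5/3,13/3] y:[8,23/2] z:[1/2,13/2] -> miss, prune
      N30 x:[3,23/3] y:[6,15] z:[15/2,14] -> hit [15/2,23/3], descend [29, 38]
        N29 x:[3,6] y:[6,13] z:[17/2,14] -> miss, prune
        N38 x:[6,23/3] y:[14,15] z:[15/2,8] -> miss, prune
    N18 x:[7,37/3] y:[6,10] z:[-1,25/2] -> hit [7,10], descend [10, 26]
      N10 x:[7,9] y:[8,10] z:[-1,4] -> miss, prune
      N26 x:[7,37/3] y:[6,9] z:[7,25/2] -> hit [7,9], descend [8, 37]
        N8 x:[31/3,37/3] y:[6,17/2] z:[10,21/2] -> miss, prune
        N37 x:[7,11] y:[7,9] z:[7,25/2] -> hit [7,9], descend [3, 12]
          N3 x:[29/3,11] y:[7,9] z:[10,25/2] -> miss, prune
          N12 x:[7,26/3] y:[17/2,9] z:[7,10] -> hit [17/2,26/3] leaf, test {P10@t=17/2}

Visited [0, 25, 1, 35, 9, 31, 32, 11, 4, 24, 36, 30, 29, 38, 18, 10, 26, 8, 37, 3, 12]. Tests: 21 box, 1 leaf. Nearest: P10.

== RESULT ==
1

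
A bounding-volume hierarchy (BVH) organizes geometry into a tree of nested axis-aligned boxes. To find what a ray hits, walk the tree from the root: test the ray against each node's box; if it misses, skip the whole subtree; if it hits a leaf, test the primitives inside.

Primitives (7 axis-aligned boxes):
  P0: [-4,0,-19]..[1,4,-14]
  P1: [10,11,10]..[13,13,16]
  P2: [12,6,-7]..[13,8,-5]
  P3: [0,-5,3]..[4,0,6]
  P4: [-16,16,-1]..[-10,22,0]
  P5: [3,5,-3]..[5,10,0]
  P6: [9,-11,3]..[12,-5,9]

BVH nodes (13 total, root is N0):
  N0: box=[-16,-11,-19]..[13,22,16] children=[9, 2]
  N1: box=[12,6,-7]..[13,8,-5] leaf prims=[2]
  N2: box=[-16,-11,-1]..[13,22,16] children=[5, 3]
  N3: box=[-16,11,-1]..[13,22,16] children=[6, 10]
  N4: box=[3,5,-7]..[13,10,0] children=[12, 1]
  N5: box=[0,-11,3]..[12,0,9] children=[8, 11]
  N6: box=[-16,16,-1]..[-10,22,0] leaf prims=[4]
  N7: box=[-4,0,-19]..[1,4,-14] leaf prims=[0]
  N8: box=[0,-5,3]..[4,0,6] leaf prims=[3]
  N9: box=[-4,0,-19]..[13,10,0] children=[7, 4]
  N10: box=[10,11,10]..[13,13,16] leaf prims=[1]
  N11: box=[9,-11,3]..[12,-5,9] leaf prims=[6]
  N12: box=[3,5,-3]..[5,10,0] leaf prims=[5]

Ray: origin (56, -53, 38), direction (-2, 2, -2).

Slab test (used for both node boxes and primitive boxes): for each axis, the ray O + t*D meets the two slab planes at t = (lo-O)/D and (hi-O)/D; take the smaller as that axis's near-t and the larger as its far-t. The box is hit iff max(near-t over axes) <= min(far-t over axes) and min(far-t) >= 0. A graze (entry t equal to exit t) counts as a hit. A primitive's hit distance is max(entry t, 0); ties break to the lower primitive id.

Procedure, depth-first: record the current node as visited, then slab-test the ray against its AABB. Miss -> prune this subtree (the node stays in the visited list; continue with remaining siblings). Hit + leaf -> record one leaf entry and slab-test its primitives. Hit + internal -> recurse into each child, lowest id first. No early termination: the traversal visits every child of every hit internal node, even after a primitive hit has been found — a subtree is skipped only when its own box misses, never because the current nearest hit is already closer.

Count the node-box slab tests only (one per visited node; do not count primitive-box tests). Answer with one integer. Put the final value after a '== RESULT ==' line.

Trace the traversal:
N0 x:[43/2,36] y:[21,75/2] z:[11,57/2] -> hit [43/2,57/2], descend [2, 9]
  N2 x:[43/2,36] y:[21,75/2] z:[11,39/2] -> miss, prune
  N9 x:[43/2,30] y:[53/2,63/2] z:[19,57/2] -> hit [53/2,57/2], descend [4, 7]
    N4 x:[43/2,53/2] y:[29,63/2] z:[19,45/2] -> miss, prune
    N7 x:[55/2,30] y:[53/2,57/2] z:[26,57/2] -> hit [55/2,57/2] leaf, test {P0@t=55/2}

Summary -> nodes [0, 2, 9, 4, 7]; box-tests=5; leaf-entries=1; first=P0

== RESULT ==
5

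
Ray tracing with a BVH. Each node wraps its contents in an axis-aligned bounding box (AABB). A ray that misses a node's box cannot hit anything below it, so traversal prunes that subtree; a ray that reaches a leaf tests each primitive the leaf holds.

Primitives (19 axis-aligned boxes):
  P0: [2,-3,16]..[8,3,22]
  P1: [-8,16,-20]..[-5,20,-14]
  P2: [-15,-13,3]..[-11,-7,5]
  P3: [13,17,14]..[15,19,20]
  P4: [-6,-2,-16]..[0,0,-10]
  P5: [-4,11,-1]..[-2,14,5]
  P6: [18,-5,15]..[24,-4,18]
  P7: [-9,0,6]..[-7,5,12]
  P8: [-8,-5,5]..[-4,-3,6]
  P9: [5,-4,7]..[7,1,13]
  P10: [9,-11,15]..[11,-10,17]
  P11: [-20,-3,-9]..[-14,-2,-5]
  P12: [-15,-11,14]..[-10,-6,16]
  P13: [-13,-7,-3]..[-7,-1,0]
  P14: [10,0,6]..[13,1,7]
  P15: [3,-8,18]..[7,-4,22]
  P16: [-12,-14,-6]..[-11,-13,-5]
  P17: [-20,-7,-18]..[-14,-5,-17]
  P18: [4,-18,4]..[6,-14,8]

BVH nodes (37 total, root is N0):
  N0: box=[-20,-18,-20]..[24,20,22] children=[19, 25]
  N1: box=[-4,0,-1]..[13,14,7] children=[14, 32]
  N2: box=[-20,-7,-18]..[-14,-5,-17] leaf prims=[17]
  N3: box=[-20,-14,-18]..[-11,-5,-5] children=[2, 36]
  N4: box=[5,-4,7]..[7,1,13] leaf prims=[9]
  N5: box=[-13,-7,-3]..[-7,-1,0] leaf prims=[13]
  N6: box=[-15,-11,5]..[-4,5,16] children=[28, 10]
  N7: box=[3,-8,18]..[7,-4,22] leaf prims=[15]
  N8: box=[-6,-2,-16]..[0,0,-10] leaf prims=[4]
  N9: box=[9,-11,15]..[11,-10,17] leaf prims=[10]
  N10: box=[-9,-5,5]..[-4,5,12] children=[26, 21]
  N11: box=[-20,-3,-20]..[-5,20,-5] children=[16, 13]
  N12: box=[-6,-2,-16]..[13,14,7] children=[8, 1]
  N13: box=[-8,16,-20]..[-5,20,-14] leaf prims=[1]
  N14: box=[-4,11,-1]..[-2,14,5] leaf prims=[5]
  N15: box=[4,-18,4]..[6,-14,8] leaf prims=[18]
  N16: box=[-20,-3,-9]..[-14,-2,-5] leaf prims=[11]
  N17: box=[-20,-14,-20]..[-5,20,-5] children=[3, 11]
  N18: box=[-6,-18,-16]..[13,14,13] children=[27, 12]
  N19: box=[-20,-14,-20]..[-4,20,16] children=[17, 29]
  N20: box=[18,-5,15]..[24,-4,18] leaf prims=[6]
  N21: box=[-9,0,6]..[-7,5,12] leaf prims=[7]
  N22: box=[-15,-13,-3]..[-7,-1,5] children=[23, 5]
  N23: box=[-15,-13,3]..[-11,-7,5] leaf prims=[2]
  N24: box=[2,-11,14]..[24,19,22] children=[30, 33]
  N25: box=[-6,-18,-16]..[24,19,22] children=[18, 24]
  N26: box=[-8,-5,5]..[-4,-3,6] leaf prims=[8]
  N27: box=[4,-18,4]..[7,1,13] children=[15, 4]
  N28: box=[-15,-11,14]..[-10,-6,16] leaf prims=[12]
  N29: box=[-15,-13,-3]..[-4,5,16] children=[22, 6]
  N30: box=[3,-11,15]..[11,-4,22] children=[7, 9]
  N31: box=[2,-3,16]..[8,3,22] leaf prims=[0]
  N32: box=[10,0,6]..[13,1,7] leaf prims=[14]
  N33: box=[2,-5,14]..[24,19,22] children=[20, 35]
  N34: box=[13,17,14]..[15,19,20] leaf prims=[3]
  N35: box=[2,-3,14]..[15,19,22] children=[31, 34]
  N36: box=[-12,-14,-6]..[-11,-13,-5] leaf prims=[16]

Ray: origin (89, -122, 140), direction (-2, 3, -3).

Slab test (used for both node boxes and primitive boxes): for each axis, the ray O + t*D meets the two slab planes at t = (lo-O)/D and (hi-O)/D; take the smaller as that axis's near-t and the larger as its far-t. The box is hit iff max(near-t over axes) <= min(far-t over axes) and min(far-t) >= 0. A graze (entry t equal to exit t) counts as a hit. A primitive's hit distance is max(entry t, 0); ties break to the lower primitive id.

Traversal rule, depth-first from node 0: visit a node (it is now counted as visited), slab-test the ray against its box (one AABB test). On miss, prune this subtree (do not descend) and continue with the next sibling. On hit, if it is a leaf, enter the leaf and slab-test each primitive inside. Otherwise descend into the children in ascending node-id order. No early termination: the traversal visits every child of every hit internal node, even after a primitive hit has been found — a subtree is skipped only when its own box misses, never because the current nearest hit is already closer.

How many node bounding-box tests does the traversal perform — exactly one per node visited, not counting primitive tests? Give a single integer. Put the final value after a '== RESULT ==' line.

Walk:
N0 x:[65/2,109/2] y:[104/3,142/3] z:[118/3,160/3] -> hit [118/3,142/3], descend [19, 25]
  N19 x:[93/2,109/2] y:[36,142/3] z:[124/3,160/3] -> hit [93/2,142/3], descend [17, 29]
    N17 x:[47,109/2] y:[36,142/3] z:[145/3,160/3] -> miss, prune
    N29 x:[93/2,52] y:[109/3,127/3] z:[124/3,143/3] -> miss, prune
  N25 x:[65/2,95/2] y:[104/3,47] z:[118/3,52] -> hit [118/3,47], descend [18, 24]
    N18 x:[38,95/2] y:[104/3,136/3] z:[127/3,52] -> hit [127/3,136/3], descend [12, 27]
      N12 x:[38,95/2] y:[40,136/3] z:[133/3,52] -> hit [133/3,136/3], descend [1, 8]
        N1 x:[38,93/2] y:[122/3,136/3] z:[133/3,47] -> hit [133/3,136/3], descend [14, 32]
          N14 x:[91/2,93/2] y:[133/3,136/3] z:[45,47] -> miss, prune
          N32 x:[38,79/2] y:[122/3,41] z:[133/3,134/3] -> miss, prune
        N8 x:[89/2,95/2] y:[40,122/3] z:[50,52] -> miss, prune
      N27 x:[41,85/2] y:[104/3,41] z:[127/3,136/3] -> miss, prune
    N24 x:[65/2,87/2] y:[37,47] z:[118/3,42] -> hit [118/3,42], descend [30, 33]
      N30 x:[39,43] y:[37,118/3] z:[118/3,125/3] -> hit [118/3,118/3], descend [7, 9]
        N7 x:[41,43] y:[38,118/3] z:[118/3,122/3] -> miss, prune
        N9 x:[39,40] y:[37,112/3] z:[41,125/3] -> miss, prune
      N33 x:[65/2,87/2] y:[39,47] z:[118/3,42] -> hit [118/3,42], descend [20, 35]
        N20 x:[65/2,71/2] y:[39,118/3] z:[122/3,125/3] -> miss, prune
        N35 x:[37,87/2] y:[119/3,47] z:[118/3,42] -> hit [119/3,42], descend [31, 34]
          N31 x:[81/2,87/2] y:[119/3,125/3] z:[118/3,124/3] -> hit [81/2,124/3] leaf, test {P0@t=81/2}
          N34 x:[37,38] y:[139/3,47] z:[40,42] -> miss, prune

21 AABB tests over nodes [0, 19, 17, 29, 25, 18, 12, 1, 14, 32, 8, 27, 24, 30, 7, 9, 33, 20, 35, 31, 34]; 1 leaf entered; closest P0.

== RESULT ==
21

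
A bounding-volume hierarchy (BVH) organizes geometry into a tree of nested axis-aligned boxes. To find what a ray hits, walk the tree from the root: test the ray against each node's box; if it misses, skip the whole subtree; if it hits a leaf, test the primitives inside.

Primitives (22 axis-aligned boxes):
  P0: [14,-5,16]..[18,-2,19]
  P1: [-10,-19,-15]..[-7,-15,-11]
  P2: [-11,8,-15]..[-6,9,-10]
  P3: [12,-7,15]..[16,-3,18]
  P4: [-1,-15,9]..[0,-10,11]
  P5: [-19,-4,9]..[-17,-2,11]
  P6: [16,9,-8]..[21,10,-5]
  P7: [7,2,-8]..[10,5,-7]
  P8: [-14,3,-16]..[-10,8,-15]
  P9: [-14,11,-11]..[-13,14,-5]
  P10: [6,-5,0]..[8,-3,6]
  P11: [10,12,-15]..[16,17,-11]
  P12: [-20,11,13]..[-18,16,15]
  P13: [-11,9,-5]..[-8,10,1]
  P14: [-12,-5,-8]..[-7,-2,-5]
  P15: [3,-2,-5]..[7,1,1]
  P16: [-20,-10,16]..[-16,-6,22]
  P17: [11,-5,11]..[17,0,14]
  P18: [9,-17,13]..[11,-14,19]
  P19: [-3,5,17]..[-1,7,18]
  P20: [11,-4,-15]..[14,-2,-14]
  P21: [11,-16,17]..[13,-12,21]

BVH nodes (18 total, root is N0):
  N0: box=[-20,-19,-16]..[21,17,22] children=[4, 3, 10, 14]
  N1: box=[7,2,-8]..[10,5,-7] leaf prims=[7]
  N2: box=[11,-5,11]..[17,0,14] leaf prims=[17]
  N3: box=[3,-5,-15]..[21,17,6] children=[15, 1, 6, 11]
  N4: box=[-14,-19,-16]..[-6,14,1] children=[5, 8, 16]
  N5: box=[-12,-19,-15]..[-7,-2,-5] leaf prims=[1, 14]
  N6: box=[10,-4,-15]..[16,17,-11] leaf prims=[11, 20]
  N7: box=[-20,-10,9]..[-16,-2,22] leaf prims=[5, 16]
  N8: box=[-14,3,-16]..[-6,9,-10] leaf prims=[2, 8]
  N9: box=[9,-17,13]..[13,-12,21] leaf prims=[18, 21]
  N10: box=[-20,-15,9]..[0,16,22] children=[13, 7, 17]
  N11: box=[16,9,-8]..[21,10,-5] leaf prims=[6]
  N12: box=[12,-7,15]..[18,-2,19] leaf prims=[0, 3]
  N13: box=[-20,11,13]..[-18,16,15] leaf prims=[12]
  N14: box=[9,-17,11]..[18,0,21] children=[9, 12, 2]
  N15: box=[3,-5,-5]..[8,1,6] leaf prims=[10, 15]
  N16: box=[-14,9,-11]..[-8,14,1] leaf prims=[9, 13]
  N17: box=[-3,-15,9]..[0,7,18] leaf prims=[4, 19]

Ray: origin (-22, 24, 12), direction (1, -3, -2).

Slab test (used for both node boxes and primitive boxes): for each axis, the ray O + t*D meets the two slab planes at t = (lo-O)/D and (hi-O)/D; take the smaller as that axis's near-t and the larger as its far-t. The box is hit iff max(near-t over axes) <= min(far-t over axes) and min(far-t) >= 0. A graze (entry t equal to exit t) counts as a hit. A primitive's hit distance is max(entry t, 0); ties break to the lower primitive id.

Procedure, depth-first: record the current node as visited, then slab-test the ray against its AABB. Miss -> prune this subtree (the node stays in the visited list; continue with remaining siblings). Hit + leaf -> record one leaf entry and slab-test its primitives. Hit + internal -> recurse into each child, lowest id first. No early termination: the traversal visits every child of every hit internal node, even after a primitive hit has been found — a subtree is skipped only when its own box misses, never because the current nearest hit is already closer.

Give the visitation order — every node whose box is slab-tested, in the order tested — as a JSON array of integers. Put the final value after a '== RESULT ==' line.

Traverse from the root:
N0 x:[2,43] y:[7/3,43/3] z:[-5,14] -> hit [7/3,14], descend [3, 4, 10, 14]
  N3 x:[25,43] y:[7/3,29/3] z:[3,27/2] -> miss, prune
  N4 x:[8,16] y:[10/3,43/3] z:[11/2,14] -> hit [8,14], descend [5, 8, 16]
    N5 x:[10,15] y:[26/3,43/3] z:[17/2,27/2] -> hit [10,27/2] leaf, test {P1@t=13, P14(miss)}
    N8 x:[8,16] y:[5,7] z:[11,14] -> miss, prune
    N16 x:[8,14] y:[10/3,5] z:[11/2,23/2] -> miss, prune
  N10 x:[2,22] y:[8/3,13] z:[-5,3/2] -> miss, prune
  N14 x:[31,40] y:[8,41/3] z:[-9/2,1/2] -> miss, prune

order=[0, 3, 4, 5, 8, 16, 10, 14]  |boxes|=8  |leaves|=1  hit=P1

== RESULT ==
[0, 3, 4, 5, 8, 16, 10, 14]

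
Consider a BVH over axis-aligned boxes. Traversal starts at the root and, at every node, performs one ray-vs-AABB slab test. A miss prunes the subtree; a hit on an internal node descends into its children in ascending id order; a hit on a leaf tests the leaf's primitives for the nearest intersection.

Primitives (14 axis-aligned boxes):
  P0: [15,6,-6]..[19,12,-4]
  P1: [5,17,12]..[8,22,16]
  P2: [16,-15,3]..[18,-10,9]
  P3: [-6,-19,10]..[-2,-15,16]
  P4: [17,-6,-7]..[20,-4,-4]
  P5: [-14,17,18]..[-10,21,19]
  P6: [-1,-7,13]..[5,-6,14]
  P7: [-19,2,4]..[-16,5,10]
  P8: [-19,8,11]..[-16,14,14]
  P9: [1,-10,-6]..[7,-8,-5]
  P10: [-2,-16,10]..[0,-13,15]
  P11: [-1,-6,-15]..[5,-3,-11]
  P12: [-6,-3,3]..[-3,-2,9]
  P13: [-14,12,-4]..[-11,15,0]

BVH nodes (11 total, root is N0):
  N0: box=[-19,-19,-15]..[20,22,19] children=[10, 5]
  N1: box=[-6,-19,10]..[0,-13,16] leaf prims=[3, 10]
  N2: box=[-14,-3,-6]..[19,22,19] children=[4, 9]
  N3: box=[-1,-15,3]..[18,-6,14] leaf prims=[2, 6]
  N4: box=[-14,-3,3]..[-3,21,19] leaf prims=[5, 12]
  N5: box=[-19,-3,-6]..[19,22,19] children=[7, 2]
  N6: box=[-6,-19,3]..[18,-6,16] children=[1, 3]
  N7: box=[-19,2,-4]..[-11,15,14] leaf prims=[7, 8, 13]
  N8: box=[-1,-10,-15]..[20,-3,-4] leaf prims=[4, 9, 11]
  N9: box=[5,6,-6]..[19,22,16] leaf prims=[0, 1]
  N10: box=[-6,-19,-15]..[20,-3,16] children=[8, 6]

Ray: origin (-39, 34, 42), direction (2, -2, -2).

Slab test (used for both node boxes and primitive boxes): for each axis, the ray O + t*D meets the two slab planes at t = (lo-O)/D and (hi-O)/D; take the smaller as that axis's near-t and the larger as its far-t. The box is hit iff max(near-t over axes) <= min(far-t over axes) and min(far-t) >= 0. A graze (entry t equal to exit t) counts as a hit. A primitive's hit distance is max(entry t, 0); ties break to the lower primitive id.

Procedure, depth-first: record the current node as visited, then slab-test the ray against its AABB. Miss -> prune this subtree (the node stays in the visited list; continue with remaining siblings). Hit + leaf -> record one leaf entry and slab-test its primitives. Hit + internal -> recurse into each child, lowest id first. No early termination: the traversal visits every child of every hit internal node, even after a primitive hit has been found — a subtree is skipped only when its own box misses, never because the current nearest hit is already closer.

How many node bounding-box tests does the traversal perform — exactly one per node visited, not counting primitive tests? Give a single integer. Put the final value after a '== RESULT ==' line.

Trace the traversal:
N0 x:[10,59/2] y:[6,53/2] z:[23/2,57/2] -> hit [23/2,53/2], descend [5, 10]
  N5 x:[10,29] y:[6,37/2] z:[23/2,24] -> hit [23/2,37/2], descend [2, 7]
    N2 x:[25/2,29] y:[6,37/2] z:[23/2,24] -> hit [25/2,37/2], descend [4, 9]
      N4 x:[25/2,18] y:[13/2,37/2] z:[23/2,39/2] -> hit [25/2,18] leaf, test {P5(miss), P12@t=18}
      N9 x:[22,29] y:[6,14] z:[13,24] -> miss, prune
    N7 x:[10,14] y:[19/2,16] z:[14,23] -> hit [14,14] leaf, test {P7(miss), P8(miss), P13(miss)}
  N10 x:[33/2,59/2] y:[37/2,53/2] z:[13,57/2] -> hit [37/2,53/2], descend [6, 8]
    N6 x:[33/2,57/2] y:[20,53/2] z:[13,39/2] -> miss, prune
    N8 x:[19,59/2] y:[37/2,22] z:[23,57/2] -> miss, prune

9 AABB tests over nodes [0, 5, 2, 4, 9, 7, 10, 6, 8]; 2 leaves entered; closest P12.

== RESULT ==
9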